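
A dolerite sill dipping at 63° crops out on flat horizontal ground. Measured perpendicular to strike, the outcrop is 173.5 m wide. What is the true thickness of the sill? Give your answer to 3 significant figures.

155 m

True thickness t = w · sin(dip) = 173.5 × sin 63°
t = 173.5 × 0.8910 = 154.590 m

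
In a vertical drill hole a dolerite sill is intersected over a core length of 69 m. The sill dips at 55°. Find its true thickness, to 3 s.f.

True thickness t = h · cos(dip) = 69 × cos 55°
t = 69 × 0.5736 = 39.577 m

39.6 m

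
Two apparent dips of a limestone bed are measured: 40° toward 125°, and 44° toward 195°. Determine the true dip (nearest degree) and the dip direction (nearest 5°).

true dip 48°, dip direction 165°

Represent each trace as a vector plunging at its apparent dip toward its trend (east-north-up frame): v₁ = (0.628, -0.439, -0.643), v₂ = (-0.186, -0.695, -0.695).
The plane normal is n = v₁ × v₂ ∝ (0.141, -0.556, 0.518).
Dip δ = arctan(|n_h|/n_z) = arctan(0.573/0.518) = 47.9°.
Dip direction = atan2(0.141, -0.556) = 166° (azimuth of n's horizontal projection).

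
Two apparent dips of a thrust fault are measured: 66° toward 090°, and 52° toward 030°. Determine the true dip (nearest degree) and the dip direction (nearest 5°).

true dip 66°, dip direction 085°

Each apparent-dip line lies in the plane. As unit vectors (x east, y north, z up), v₁ plunges 66°→090° and v₂ plunges 52°→030°.
The plane normal is n = v₁ × v₂ ∝ (0.487, 0.039, 0.217).
True dip = arccos(n_z / |n|) = arccos(0.4056) = 66.1°.
The horizontal component of n points toward azimuth atan2(n_x, n_y) = 85°, the dip direction.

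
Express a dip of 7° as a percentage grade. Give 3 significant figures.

grade % = 100 × tan 7° = 100 × 0.1228

12.3%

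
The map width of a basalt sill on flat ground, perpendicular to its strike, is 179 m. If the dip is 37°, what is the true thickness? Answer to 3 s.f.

True thickness t = w · sin(dip) = 179 × sin 37°
t = 179 × 0.6018 = 107.725 m

108 m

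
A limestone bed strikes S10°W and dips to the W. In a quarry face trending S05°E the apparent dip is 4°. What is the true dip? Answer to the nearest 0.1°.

15.1°

The section is 15° from the strike.
tan(true dip) = tan 4° / sin 15° = 0.2702
true dip = arctan 0.2702 = 15.12°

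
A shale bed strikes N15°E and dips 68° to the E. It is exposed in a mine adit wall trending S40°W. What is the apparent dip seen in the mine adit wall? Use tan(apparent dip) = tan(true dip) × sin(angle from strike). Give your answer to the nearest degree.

46°

Angle between strike (N15°E) and section (S40°W): β = 25°.
tan α = tan 68° × sin 25° = 2.4751 × 0.4226 = 1.0460
apparent dip = arctan 1.0460 = 46.29°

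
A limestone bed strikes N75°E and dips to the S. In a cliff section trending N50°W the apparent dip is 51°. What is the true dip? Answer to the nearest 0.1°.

56.4°

β = acute angle between strike N75°E and section N50°W = 55°.
tan(true dip) = tan 51° / sin 55° = 1.5075
δ = arctan(1.5075) = 56.44°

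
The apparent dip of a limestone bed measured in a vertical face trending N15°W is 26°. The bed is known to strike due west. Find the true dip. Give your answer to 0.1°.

26.8°

β = acute angle between strike due west and section N15°W = 75°.
tan(true dip) = tan 26° / sin 75° = 0.5049
δ = arctan(0.5049) = 26.79°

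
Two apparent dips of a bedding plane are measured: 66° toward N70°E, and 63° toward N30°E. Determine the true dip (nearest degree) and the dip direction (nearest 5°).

Each apparent-dip line lies in the plane. As unit vectors (x east, y north, z up), v₁ plunges 66°→N70°E and v₂ plunges 63°→N30°E.
n = v₁ × v₂ = (0.235, 0.133, 0.119) (taken with n_z > 0).
tan δ = √(n_x²+n_y²)/n_z = 0.270/0.119, so δ = 66.3°.
Dip direction = atan2(0.235, 0.133) = 60° (azimuth of n's horizontal projection).

true dip 66°, dip direction 060°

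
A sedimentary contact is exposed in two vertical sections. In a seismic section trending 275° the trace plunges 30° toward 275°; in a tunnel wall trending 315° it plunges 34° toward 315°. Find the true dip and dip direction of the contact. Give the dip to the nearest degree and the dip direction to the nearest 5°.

Represent each trace as a vector plunging at its apparent dip toward its trend (east-north-up frame): v₁ = (-0.863, 0.075, -0.500), v₂ = (-0.586, 0.586, -0.559).
n = v₁ × v₂ = (-0.251, 0.189, 0.462) (taken with n_z > 0).
Dip δ = arctan(|n_h|/n_z) = arctan(0.314/0.462) = 34.3°.
Dip direction = azimuth of (n_x, n_y) = atan2(-0.251, 0.189) = 307°.

true dip 34°, dip direction 305°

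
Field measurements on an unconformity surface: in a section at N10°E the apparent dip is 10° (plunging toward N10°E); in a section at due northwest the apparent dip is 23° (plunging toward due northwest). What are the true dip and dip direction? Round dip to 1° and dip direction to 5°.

Each apparent-dip line lies in the plane. As unit vectors (x east, y north, z up), v₁ plunges 10°→N10°E and v₂ plunges 23°→due northwest.
Cross product v₁ × v₂ gives the pole to the plane: n ∝ (-0.266, 0.180, 0.743).
Dip δ = arctan(|n_h|/n_z) = arctan(0.321/0.743) = 23.4°.
The horizontal component of n points toward azimuth atan2(n_x, n_y) = 304°, the dip direction.

true dip 23°, dip direction 305°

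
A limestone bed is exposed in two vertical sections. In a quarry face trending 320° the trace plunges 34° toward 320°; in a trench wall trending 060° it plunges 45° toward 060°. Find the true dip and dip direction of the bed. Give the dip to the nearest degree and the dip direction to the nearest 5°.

true dip 53°, dip direction 020°

Each apparent-dip line lies in the plane. As unit vectors (x east, y north, z up), v₁ plunges 34°→320° and v₂ plunges 45°→060°.
The plane normal is n = v₁ × v₂ ∝ (0.251, 0.719, 0.577).
Dip δ = arctan(|n_h|/n_z) = arctan(0.762/0.577) = 52.8°.
Dip direction = azimuth of (n_x, n_y) = atan2(0.251, 0.719) = 19°.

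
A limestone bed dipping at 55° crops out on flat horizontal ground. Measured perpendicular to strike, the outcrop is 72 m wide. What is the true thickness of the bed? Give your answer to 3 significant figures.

59.0 m

True thickness t = w · sin(dip) = 72 × sin 55°
t = 72 × 0.8192 = 58.979 m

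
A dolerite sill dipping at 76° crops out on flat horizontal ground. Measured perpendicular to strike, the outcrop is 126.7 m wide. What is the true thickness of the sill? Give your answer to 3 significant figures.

True thickness t = w · sin(dip) = 126.7 × sin 76°
t = 126.7 × 0.9703 = 122.936 m

123 m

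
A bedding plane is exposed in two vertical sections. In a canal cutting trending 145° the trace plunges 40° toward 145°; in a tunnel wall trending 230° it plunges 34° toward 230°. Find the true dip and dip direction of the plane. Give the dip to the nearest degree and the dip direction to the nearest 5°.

true dip 46°, dip direction 180°

Each apparent-dip line lies in the plane. As unit vectors (x east, y north, z up), v₁ plunges 40°→145° and v₂ plunges 34°→230°.
n = v₁ × v₂ = (-0.008, -0.654, 0.633) (taken with n_z > 0).
True dip = arccos(n_z / |n|) = arccos(0.6953) = 45.9°.
The horizontal component of n points toward azimuth atan2(n_x, n_y) = 181°, the dip direction.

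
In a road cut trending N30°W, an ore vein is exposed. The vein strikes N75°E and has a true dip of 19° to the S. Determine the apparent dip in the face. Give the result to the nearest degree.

The strike is N75°E and the section trends N30°W; the acute angle between them is β = 75°.
tan(apparent dip) = tan 19° · sin 75° = 0.3326
apparent dip = arctan 0.3326 = 18.40°

18°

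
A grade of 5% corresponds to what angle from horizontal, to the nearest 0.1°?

tan θ = 5/100 = 0.0500
θ = arctan(0.0500) = 2.86°

2.9°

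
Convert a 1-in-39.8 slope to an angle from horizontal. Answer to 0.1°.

tan θ = 1/39.8 = 0.0251
θ = arctan(0.0251) = 1.44°

1.4°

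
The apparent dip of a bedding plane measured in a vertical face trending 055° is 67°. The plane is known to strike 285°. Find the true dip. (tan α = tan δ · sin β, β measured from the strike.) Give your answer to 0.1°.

β = acute angle between strike 285° and section 055° = 50°.
tan(true dip) = tan 67° / sin 50° = 3.0753
true dip = arctan 3.0753 = 71.99°

72.0°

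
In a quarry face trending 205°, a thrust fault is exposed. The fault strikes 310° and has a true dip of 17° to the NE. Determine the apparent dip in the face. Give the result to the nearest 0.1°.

Angle between strike (310°) and section (205°): β = 75°.
tan(apparent dip) = tan 17° · sin 75° = 0.2953
α = arctan(0.2953) = 16.45°

16.5°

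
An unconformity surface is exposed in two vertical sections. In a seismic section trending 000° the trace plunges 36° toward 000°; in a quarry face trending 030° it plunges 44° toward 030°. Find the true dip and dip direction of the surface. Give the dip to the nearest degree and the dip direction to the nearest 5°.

true dip 45°, dip direction 045°

The two traces are lines in the plane: v₁ = (sin 0°·cos 36°, cos 0°·cos 36°, −sin 36°), v₂ = (sin 30°·cos 44°, cos 30°·cos 44°, −sin 44°).
n = v₁ × v₂ = (0.196, 0.211, 0.291) (taken with n_z > 0).
True dip = arccos(n_z / |n|) = arccos(0.7105) = 44.7°.
Dip direction = atan2(0.196, 0.211) = 43° (azimuth of n's horizontal projection).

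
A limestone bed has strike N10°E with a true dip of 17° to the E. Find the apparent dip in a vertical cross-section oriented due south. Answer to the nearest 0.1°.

3.0°

Angle between strike (N10°E) and section (due south): β = 10°.
tan α = tan 17° × sin 10° = 0.3057 × 0.1736 = 0.0531
α = arctan(0.0531) = 3.04°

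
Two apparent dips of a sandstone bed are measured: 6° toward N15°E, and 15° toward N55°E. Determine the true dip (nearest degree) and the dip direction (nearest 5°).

Each apparent-dip line lies in the plane. As unit vectors (x east, y north, z up), v₁ plunges 6°→N15°E and v₂ plunges 15°→N55°E.
The plane normal is n = v₁ × v₂ ∝ (0.191, 0.016, 0.617).
True dip = arccos(n_z / |n|) = arccos(0.9552) = 17.2°.
The horizontal component of n points toward azimuth atan2(n_x, n_y) = 85°, the dip direction.

true dip 17°, dip direction 085°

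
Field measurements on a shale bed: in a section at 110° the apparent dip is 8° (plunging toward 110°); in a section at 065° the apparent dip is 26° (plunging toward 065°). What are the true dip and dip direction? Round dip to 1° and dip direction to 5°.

true dip 30°, dip direction 035°

Each apparent-dip line lies in the plane. As unit vectors (x east, y north, z up), v₁ plunges 8°→110° and v₂ plunges 26°→065°.
The plane normal is n = v₁ × v₂ ∝ (0.201, 0.295, 0.629).
tan δ = √(n_x²+n_y²)/n_z = 0.357/0.629, so δ = 29.5°.
The horizontal component of n points toward azimuth atan2(n_x, n_y) = 34°, the dip direction.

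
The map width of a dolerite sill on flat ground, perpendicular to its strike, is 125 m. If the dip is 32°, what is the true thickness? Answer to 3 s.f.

66.2 m

True thickness t = w · sin(dip) = 125 × sin 32°
t = 125 × 0.5299 = 66.240 m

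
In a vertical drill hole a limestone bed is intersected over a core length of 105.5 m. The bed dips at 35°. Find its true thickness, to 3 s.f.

86.4 m

True thickness t = h · cos(dip) = 105.5 × cos 35°
t = 105.5 × 0.8192 = 86.421 m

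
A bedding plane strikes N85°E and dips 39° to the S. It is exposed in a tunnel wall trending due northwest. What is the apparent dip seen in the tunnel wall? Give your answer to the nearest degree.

32°

The section lies 50° from the strike.
tan α = tan 39° × sin 50° = 0.8098 × 0.7660 = 0.6203
apparent dip = arctan 0.6203 = 31.81°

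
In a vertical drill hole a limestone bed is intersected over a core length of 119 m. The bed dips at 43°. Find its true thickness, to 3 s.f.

True thickness t = h · cos(dip) = 119 × cos 43°
t = 119 × 0.7314 = 87.031 m

87.0 m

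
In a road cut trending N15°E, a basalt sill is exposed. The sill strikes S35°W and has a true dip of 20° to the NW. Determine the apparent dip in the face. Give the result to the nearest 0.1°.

The section lies 20° from the strike.
tan α = tan 20° × sin 20° = 0.3640 × 0.3420 = 0.1245
apparent dip = arctan 0.1245 = 7.10°

7.1°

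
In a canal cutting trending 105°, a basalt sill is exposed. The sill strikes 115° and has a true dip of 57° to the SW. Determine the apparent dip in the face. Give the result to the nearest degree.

The section lies 10° from the strike.
tan(apparent dip) = tan 57° · sin 10° = 0.2674
apparent dip = arctan 0.2674 = 14.97°

15°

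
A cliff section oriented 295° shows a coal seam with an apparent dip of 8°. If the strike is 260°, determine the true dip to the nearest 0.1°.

13.8°

The section is 35° from the strike.
tan(true dip) = tan 8° / sin 35° = 0.2450
δ = arctan(0.2450) = 13.77°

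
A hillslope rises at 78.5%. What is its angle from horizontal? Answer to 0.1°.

tan θ = 78.5/100 = 0.7850
θ = arctan(0.7850) = 38.13°

38.1°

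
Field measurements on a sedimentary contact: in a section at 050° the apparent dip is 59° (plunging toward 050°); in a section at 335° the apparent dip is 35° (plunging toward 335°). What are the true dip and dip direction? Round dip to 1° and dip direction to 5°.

true dip 59°, dip direction 040°

Represent each trace as a vector plunging at its apparent dip toward its trend (east-north-up frame): v₁ = (0.395, 0.331, -0.857), v₂ = (-0.346, 0.742, -0.574).
Cross product v₁ × v₂ gives the pole to the plane: n ∝ (0.446, 0.523, 0.408).
Dip δ = arctan(|n_h|/n_z) = arctan(0.688/0.408) = 59.3°.
Dip direction = azimuth of (n_x, n_y) = atan2(0.446, 0.523) = 40°.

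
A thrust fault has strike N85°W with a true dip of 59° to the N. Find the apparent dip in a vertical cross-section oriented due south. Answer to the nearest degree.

59°

Angle between strike (N85°W) and section (due south): β = 85°.
tan α = tan 59° × sin 85° = 1.6643 × 0.9962 = 1.6579
apparent dip = arctan 1.6579 = 58.90°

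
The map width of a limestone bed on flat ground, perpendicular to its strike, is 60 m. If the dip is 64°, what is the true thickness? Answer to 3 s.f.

53.9 m

True thickness t = w · sin(dip) = 60 × sin 64°
t = 60 × 0.8988 = 53.928 m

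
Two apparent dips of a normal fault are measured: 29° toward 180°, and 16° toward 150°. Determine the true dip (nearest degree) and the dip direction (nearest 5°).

Represent each trace as a vector plunging at its apparent dip toward its trend (east-north-up frame): v₁ = (0.000, -0.875, -0.485), v₂ = (0.481, -0.832, -0.276).
n = v₁ × v₂ = (-0.163, -0.233, 0.420) (taken with n_z > 0).
tan δ = √(n_x²+n_y²)/n_z = 0.284/0.420, so δ = 34.1°.
Dip direction = azimuth of (n_x, n_y) = atan2(-0.163, -0.233) = 215°.

true dip 34°, dip direction 215°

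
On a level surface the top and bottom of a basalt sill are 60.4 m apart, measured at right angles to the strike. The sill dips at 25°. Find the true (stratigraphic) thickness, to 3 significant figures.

25.5 m

True thickness t = w · sin(dip) = 60.4 × sin 25°
t = 60.4 × 0.4226 = 25.526 m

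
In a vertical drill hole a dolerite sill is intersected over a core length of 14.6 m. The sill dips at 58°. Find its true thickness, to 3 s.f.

7.74 m

True thickness t = h · cos(dip) = 14.6 × cos 58°
t = 14.6 × 0.5299 = 7.737 m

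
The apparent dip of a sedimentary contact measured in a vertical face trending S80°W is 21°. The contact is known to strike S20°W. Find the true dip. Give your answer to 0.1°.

23.9°

The section is 60° from the strike.
tan δ = tan α / sin β = tan 21° / sin 60° = 0.3839 / 0.8660 = 0.4432
true dip = arctan 0.4432 = 23.91°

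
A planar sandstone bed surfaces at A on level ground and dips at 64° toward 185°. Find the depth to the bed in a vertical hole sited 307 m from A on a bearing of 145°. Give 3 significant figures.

The hole lies 40° from the dip direction, so the down-dip offset is 307 × cos 40° = 235.18 m.
Depth = down-dip offset × tan(dip) = 235.18 × tan 64° = 235.18 × 2.0503
Depth = 482.18 m

482 m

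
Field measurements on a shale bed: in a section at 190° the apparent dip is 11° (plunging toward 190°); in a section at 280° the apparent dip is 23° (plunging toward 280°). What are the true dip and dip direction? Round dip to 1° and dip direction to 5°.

The two traces are lines in the plane: v₁ = (sin 190°·cos 11°, cos 190°·cos 11°, −sin 11°), v₂ = (sin 280°·cos 23°, cos 280°·cos 23°, −sin 23°).
Cross product v₁ × v₂ gives the pole to the plane: n ∝ (-0.408, -0.106, 0.904).
tan δ = √(n_x²+n_y²)/n_z = 0.422/0.904, so δ = 25.0°.
The horizontal component of n points toward azimuth atan2(n_x, n_y) = 255°, the dip direction.

true dip 25°, dip direction 255°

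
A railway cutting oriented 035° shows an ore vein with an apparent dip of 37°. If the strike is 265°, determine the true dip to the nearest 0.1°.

The section is 50° from the strike.
tan(true dip) = tan 37° / sin 50° = 0.9837
true dip = arctan 0.9837 = 44.53°

44.5°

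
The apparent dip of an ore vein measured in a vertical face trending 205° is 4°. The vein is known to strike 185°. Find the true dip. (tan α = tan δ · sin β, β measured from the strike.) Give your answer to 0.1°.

The section is 20° from the strike.
tan(true dip) = tan 4° / sin 20° = 0.2045
true dip = arctan 0.2045 = 11.56°

11.6°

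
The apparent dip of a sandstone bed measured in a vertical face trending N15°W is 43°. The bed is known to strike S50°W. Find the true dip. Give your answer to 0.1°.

45.8°

β = acute angle between strike S50°W and section N15°W = 65°.
tan(true dip) = tan 43° / sin 65° = 1.0289
δ = arctan(1.0289) = 45.82°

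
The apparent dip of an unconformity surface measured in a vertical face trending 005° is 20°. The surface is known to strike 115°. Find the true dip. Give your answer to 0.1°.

21.2°

The section is 70° from the strike.
tan δ = tan α / sin β = tan 20° / sin 70° = 0.3640 / 0.9397 = 0.3873
true dip = arctan 0.3873 = 21.17°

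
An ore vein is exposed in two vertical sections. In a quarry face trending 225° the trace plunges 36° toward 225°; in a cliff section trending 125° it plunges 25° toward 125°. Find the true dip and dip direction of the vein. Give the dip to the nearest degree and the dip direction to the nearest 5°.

true dip 43°, dip direction 185°

Each apparent-dip line lies in the plane. As unit vectors (x east, y north, z up), v₁ plunges 36°→225° and v₂ plunges 25°→125°.
n = v₁ × v₂ = (-0.064, -0.678, 0.722) (taken with n_z > 0).
Dip δ = arctan(|n_h|/n_z) = arctan(0.681/0.722) = 43.3°.
Dip direction = atan2(-0.064, -0.678) = 185° (azimuth of n's horizontal projection).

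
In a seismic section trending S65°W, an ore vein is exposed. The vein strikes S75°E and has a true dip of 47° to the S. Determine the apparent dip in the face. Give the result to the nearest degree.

35°

The strike is S75°E and the section trends S65°W; the acute angle between them is β = 40°.
tan α = tan 47° × sin 40° = 1.0724 × 0.6428 = 0.6893
apparent dip = arctan 0.6893 = 34.58°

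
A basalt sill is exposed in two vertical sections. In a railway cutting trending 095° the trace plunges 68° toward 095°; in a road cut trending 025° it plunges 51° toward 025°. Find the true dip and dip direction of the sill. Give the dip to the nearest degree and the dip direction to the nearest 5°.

true dip 68°, dip direction 085°

The two traces are lines in the plane: v₁ = (sin 95°·cos 68°, cos 95°·cos 68°, −sin 68°), v₂ = (sin 25°·cos 51°, cos 25°·cos 51°, −sin 51°).
Cross product v₁ × v₂ gives the pole to the plane: n ∝ (0.554, 0.043, 0.222).
True dip = arccos(n_z / |n|) = arccos(0.3702) = 68.3°.
Dip direction = atan2(0.554, 0.043) = 86° (azimuth of n's horizontal projection).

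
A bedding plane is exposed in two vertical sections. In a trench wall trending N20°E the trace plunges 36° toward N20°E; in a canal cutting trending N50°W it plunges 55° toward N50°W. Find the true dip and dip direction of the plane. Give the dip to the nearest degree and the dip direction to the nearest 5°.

Each apparent-dip line lies in the plane. As unit vectors (x east, y north, z up), v₁ plunges 36°→N20°E and v₂ plunges 55°→N50°W.
Cross product v₁ × v₂ gives the pole to the plane: n ∝ (-0.406, 0.485, 0.436).
tan δ = √(n_x²+n_y²)/n_z = 0.632/0.436, so δ = 55.4°.
The horizontal component of n points toward azimuth atan2(n_x, n_y) = 320°, the dip direction.

true dip 55°, dip direction 320°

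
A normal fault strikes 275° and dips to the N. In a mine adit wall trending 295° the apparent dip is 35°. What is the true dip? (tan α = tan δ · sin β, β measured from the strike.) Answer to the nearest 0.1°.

The section is 20° from the strike.
tan(true dip) = tan 35° / sin 20° = 2.0473
true dip = arctan 2.0473 = 63.97°

64.0°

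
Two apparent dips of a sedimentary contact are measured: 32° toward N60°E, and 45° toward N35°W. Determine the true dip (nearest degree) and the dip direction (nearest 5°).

true dip 51°, dip direction 000°

Each apparent-dip line lies in the plane. As unit vectors (x east, y north, z up), v₁ plunges 32°→N60°E and v₂ plunges 45°→N35°W.
The plane normal is n = v₁ × v₂ ∝ (0.007, 0.734, 0.597).
tan δ = √(n_x²+n_y²)/n_z = 0.734/0.597, so δ = 50.9°.
Dip direction = azimuth of (n_x, n_y) = atan2(0.007, 0.734) = 1°.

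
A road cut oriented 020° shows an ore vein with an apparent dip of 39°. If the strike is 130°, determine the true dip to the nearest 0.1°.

40.8°

β = acute angle between strike 130° and section 020° = 70°.
tan δ = tan α / sin β = tan 39° / sin 70° = 0.8098 / 0.9397 = 0.8618
δ = arctan(0.8618) = 40.75°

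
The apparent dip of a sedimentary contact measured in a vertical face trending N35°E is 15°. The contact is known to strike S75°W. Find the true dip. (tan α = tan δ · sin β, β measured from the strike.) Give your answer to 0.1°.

The section is 40° from the strike.
tan(true dip) = tan 15° / sin 40° = 0.4169
δ = arctan(0.4169) = 22.63°

22.6°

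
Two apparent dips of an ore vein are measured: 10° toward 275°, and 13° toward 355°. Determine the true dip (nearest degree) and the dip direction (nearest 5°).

true dip 15°, dip direction 325°

The two traces are lines in the plane: v₁ = (sin 275°·cos 10°, cos 275°·cos 10°, −sin 10°), v₂ = (sin 355°·cos 13°, cos 355°·cos 13°, −sin 13°).
The plane normal is n = v₁ × v₂ ∝ (-0.149, 0.206, 0.945).
True dip = arccos(n_z / |n|) = arccos(0.9656) = 15.1°.
Dip direction = atan2(-0.149, 0.206) = 324° (azimuth of n's horizontal projection).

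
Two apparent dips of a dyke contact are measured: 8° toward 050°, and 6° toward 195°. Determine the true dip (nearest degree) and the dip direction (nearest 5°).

true dip 22°, dip direction 120°

The two traces are lines in the plane: v₁ = (sin 50°·cos 8°, cos 50°·cos 8°, −sin 8°), v₂ = (sin 195°·cos 6°, cos 195°·cos 6°, −sin 6°).
The plane normal is n = v₁ × v₂ ∝ (0.200, -0.115, 0.565).
tan δ = √(n_x²+n_y²)/n_z = 0.231/0.565, so δ = 22.2°.
Dip direction = atan2(0.200, -0.115) = 120° (azimuth of n's horizontal projection).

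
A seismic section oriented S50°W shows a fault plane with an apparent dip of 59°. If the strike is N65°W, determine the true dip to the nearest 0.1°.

β = acute angle between strike N65°W and section S50°W = 65°.
tan(true dip) = tan 59° / sin 65° = 1.8363
δ = arctan(1.8363) = 61.43°

61.4°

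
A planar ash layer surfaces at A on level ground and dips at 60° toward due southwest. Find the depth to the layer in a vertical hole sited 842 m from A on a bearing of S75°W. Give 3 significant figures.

The hole lies 30° from the dip direction, so the down-dip offset is 842 × cos 30° = 729.19 m.
Depth = down-dip offset × tan(dip) = 729.19 × tan 60° = 729.19 × 1.7321
Depth = 1263.00 m

1260 m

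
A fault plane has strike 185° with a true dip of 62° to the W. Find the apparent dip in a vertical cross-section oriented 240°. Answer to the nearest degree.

57°

The strike is 185° and the section trends 240°; the acute angle between them is β = 55°.
tan(apparent dip) = tan 62° · sin 55° = 1.5406
apparent dip = arctan 1.5406 = 57.01°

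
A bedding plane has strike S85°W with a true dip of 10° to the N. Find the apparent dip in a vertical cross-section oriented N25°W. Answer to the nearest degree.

Angle between strike (S85°W) and section (N25°W): β = 70°.
tan(apparent dip) = tan 10° · sin 70° = 0.1657
α = arctan(0.1657) = 9.41°

9°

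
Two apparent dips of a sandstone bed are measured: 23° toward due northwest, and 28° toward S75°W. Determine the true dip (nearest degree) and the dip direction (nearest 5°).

true dip 29°, dip direction 275°

Each apparent-dip line lies in the plane. As unit vectors (x east, y north, z up), v₁ plunges 23°→due northwest and v₂ plunges 28°→S75°W.
Cross product v₁ × v₂ gives the pole to the plane: n ∝ (-0.395, 0.028, 0.704).
True dip = arccos(n_z / |n|) = arccos(0.8716) = 29.4°.
The horizontal component of n points toward azimuth atan2(n_x, n_y) = 274°, the dip direction.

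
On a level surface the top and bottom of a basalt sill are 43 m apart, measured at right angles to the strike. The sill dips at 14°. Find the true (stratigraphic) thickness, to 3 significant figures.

10.4 m

True thickness t = w · sin(dip) = 43 × sin 14°
t = 43 × 0.2419 = 10.403 m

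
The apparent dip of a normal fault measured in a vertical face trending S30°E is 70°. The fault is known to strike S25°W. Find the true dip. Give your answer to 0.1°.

The section is 55° from the strike.
tan(true dip) = tan 70° / sin 55° = 3.3541
true dip = arctan 3.3541 = 73.40°

73.4°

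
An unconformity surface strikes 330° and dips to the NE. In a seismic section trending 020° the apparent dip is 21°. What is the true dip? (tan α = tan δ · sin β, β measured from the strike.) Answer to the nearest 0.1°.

26.6°

β = acute angle between strike 330° and section 020° = 50°.
tan δ = tan α / sin β = tan 21° / sin 50° = 0.3839 / 0.7660 = 0.5011
true dip = arctan 0.5011 = 26.62°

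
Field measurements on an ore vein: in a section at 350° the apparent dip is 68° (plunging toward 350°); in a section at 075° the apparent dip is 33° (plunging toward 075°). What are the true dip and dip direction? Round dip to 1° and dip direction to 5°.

true dip 68°, dip direction 000°

Each apparent-dip line lies in the plane. As unit vectors (x east, y north, z up), v₁ plunges 68°→350° and v₂ plunges 33°→075°.
n = v₁ × v₂ = (-0.000, 0.787, 0.313) (taken with n_z > 0).
tan δ = √(n_x²+n_y²)/n_z = 0.787/0.313, so δ = 68.3°.
Dip direction = atan2(-0.000, 0.787) = 360° (azimuth of n's horizontal projection).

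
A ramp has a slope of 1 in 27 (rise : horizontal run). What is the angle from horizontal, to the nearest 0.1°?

tan θ = 1/27 = 0.0370
θ = arctan(0.0370) = 2.12°

2.1°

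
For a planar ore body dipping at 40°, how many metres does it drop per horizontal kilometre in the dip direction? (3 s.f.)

839 m

drop per km = 1000 × tan 40° = 1000 × 0.8391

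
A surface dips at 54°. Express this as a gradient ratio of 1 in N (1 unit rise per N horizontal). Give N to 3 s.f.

1 : N means tan θ = 1/N, so N = 1/tan 54° = 1/1.3764

1 in 0.727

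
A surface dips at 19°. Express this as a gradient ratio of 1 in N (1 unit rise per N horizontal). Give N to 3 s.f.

1 : N means tan θ = 1/N, so N = 1/tan 19° = 1/0.3443

1 in 2.90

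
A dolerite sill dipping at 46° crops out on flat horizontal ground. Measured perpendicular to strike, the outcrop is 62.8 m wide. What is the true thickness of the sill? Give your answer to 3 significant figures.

45.2 m

True thickness t = w · sin(dip) = 62.8 × sin 46°
t = 62.8 × 0.7193 = 45.175 m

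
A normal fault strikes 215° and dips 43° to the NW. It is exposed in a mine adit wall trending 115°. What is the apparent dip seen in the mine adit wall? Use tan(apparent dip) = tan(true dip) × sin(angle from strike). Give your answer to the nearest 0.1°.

The strike is 215° and the section trends 115°; the acute angle between them is β = 80°.
tan α = tan 43° × sin 80° = 0.9325 × 0.9848 = 0.9183
apparent dip = arctan 0.9183 = 42.56°

42.6°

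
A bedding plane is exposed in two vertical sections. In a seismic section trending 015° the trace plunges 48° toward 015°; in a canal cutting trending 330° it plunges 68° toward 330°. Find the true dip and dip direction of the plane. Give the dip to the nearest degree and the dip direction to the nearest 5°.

The two traces are lines in the plane: v₁ = (sin 15°·cos 48°, cos 15°·cos 48°, −sin 48°), v₂ = (sin 330°·cos 68°, cos 330°·cos 68°, −sin 68°).
n = v₁ × v₂ = (-0.358, 0.300, 0.177) (taken with n_z > 0).
tan δ = √(n_x²+n_y²)/n_z = 0.467/0.177, so δ = 69.2°.
Dip direction = atan2(-0.358, 0.300) = 310° (azimuth of n's horizontal projection).

true dip 69°, dip direction 310°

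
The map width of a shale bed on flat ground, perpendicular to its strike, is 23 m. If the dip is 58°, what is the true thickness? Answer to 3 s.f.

True thickness t = w · sin(dip) = 23 × sin 58°
t = 23 × 0.8480 = 19.505 m

19.5 m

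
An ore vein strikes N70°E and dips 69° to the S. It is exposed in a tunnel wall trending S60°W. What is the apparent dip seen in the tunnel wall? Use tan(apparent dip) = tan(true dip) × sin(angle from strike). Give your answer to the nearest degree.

The section lies 10° from the strike.
tan(apparent dip) = tan 69° · sin 10° = 0.4524
α = arctan(0.4524) = 24.34°

24°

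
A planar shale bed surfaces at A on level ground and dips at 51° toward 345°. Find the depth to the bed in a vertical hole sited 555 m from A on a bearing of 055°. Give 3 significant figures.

234 m

The hole lies 70° from the dip direction, so the down-dip offset is 555 × cos 70° = 189.82 m.
Depth = down-dip offset × tan(dip) = 189.82 × tan 51° = 189.82 × 1.2349
Depth = 234.41 m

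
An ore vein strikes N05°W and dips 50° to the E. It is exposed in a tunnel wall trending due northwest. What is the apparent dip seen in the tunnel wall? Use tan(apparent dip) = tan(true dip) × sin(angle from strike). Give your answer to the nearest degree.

37°

The section lies 40° from the strike.
tan α = tan 50° × sin 40° = 1.1918 × 0.6428 = 0.7660
apparent dip = arctan 0.7660 = 37.45°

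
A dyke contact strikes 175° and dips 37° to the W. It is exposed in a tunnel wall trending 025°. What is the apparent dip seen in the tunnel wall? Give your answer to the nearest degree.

21°

Angle between strike (175°) and section (025°): β = 30°.
tan(apparent dip) = tan 37° · sin 30° = 0.3768
α = arctan(0.3768) = 20.65°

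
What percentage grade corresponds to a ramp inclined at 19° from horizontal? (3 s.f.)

34.4%

grade % = 100 × tan 19° = 100 × 0.3443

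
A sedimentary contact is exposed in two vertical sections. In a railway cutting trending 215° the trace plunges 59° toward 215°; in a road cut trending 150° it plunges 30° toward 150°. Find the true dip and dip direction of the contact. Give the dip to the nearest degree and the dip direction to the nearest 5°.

true dip 59°, dip direction 220°

The two traces are lines in the plane: v₁ = (sin 215°·cos 59°, cos 215°·cos 59°, −sin 59°), v₂ = (sin 150°·cos 30°, cos 150°·cos 30°, −sin 30°).
The plane normal is n = v₁ × v₂ ∝ (-0.432, -0.519, 0.404).
Dip δ = arctan(|n_h|/n_z) = arctan(0.675/0.404) = 59.1°.
Dip direction = azimuth of (n_x, n_y) = atan2(-0.432, -0.519) = 220°.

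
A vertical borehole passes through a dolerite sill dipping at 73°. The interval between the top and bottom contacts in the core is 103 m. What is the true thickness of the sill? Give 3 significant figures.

True thickness t = h · cos(dip) = 103 × cos 73°
t = 103 × 0.2924 = 30.114 m

30.1 m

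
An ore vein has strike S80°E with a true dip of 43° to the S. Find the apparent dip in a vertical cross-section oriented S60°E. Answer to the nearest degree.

18°

The strike is S80°E and the section trends S60°E; the acute angle between them is β = 20°.
tan(apparent dip) = tan 43° · sin 20° = 0.3189
α = arctan(0.3189) = 17.69°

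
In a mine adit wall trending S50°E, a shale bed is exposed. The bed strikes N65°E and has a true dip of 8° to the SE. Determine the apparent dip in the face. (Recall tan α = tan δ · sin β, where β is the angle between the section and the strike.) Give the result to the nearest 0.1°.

The section lies 65° from the strike.
tan α = tan 8° × sin 65° = 0.1405 × 0.9063 = 0.1274
α = arctan(0.1274) = 7.26°

7.3°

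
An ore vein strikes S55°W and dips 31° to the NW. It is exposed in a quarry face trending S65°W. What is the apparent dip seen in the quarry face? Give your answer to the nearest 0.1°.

6.0°

The section lies 10° from the strike.
tan(apparent dip) = tan 31° · sin 10° = 0.1043
α = arctan(0.1043) = 5.96°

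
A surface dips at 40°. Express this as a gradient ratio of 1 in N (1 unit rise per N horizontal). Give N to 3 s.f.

1 in 1.19

1 : N means tan θ = 1/N, so N = 1/tan 40° = 1/0.8391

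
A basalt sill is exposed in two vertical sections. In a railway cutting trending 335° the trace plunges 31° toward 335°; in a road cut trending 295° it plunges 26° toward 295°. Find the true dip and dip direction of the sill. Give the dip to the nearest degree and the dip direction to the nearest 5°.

true dip 31°, dip direction 330°

The two traces are lines in the plane: v₁ = (sin 335°·cos 31°, cos 335°·cos 31°, −sin 31°), v₂ = (sin 295°·cos 26°, cos 295°·cos 26°, −sin 26°).
The plane normal is n = v₁ × v₂ ∝ (-0.145, 0.261, 0.495).
True dip = arccos(n_z / |n|) = arccos(0.8566) = 31.1°.
Dip direction = azimuth of (n_x, n_y) = atan2(-0.145, 0.261) = 331°.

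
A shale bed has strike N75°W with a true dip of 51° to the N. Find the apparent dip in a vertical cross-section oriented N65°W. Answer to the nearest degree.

12°

The section lies 10° from the strike.
tan(apparent dip) = tan 51° · sin 10° = 0.2144
α = arctan(0.2144) = 12.10°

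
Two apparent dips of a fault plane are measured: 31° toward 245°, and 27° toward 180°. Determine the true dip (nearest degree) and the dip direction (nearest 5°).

true dip 34°, dip direction 220°

The two traces are lines in the plane: v₁ = (sin 245°·cos 31°, cos 245°·cos 31°, −sin 31°), v₂ = (sin 180°·cos 27°, cos 180°·cos 27°, −sin 27°).
Cross product v₁ × v₂ gives the pole to the plane: n ∝ (-0.294, -0.353, 0.692).
Dip δ = arctan(|n_h|/n_z) = arctan(0.459/0.692) = 33.6°.
Dip direction = azimuth of (n_x, n_y) = atan2(-0.294, -0.353) = 220°.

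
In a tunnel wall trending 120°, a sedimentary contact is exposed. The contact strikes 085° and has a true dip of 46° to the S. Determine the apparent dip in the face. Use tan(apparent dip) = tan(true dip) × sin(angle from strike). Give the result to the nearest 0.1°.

30.7°

Angle between strike (085°) and section (120°): β = 35°.
tan α = tan 46° × sin 35° = 1.0355 × 0.5736 = 0.5940
apparent dip = arctan 0.5940 = 30.71°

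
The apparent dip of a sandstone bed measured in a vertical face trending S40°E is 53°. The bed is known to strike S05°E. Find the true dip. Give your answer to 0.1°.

66.6°

β = acute angle between strike S05°E and section S40°E = 35°.
tan δ = tan α / sin β = tan 53° / sin 35° = 1.3270 / 0.5736 = 2.3136
δ = arctan(2.3136) = 66.62°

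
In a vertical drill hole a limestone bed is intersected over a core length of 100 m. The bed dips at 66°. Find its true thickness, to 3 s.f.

True thickness t = h · cos(dip) = 100 × cos 66°
t = 100 × 0.4067 = 40.674 m

40.7 m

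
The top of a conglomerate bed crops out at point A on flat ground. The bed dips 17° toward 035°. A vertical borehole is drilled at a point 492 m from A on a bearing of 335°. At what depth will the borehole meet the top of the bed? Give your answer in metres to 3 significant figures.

The hole lies 60° from the dip direction, so the down-dip offset is 492 × cos 60° = 246.00 m.
Depth = down-dip offset × tan(dip) = 246.00 × tan 17° = 246.00 × 0.3057
Depth = 75.21 m

75.2 m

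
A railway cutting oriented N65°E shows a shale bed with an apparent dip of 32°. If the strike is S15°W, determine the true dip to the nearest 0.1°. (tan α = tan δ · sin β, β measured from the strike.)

β = acute angle between strike S15°W and section N65°E = 50°.
tan(true dip) = tan 32° / sin 50° = 0.8157
δ = arctan(0.8157) = 39.20°

39.2°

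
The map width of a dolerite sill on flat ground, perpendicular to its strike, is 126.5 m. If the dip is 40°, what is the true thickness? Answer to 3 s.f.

True thickness t = w · sin(dip) = 126.5 × sin 40°
t = 126.5 × 0.6428 = 81.313 m

81.3 m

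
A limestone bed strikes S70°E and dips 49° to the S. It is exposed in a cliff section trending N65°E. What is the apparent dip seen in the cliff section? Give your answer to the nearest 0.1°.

39.1°

Angle between strike (S70°E) and section (N65°E): β = 45°.
tan(apparent dip) = tan 49° · sin 45° = 0.8134
apparent dip = arctan 0.8134 = 39.13°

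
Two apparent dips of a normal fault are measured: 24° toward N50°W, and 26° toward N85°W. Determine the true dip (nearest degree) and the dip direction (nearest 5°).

Represent each trace as a vector plunging at its apparent dip toward its trend (east-north-up frame): v₁ = (-0.700, 0.587, -0.407), v₂ = (-0.895, 0.078, -0.438).
The plane normal is n = v₁ × v₂ ∝ (-0.226, 0.057, 0.471).
Dip δ = arctan(|n_h|/n_z) = arctan(0.233/0.471) = 26.3°.
Dip direction = atan2(-0.226, 0.057) = 284° (azimuth of n's horizontal projection).

true dip 26°, dip direction 285°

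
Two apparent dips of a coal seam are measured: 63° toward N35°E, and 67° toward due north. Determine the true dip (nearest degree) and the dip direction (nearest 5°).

The two traces are lines in the plane: v₁ = (sin 35°·cos 63°, cos 35°·cos 63°, −sin 63°), v₂ = (sin 0°·cos 67°, cos 0°·cos 67°, −sin 67°).
Cross product v₁ × v₂ gives the pole to the plane: n ∝ (0.006, 0.240, 0.102).
Dip δ = arctan(|n_h|/n_z) = arctan(0.240/0.102) = 67.0°.
The horizontal component of n points toward azimuth atan2(n_x, n_y) = 1°, the dip direction.

true dip 67°, dip direction 000°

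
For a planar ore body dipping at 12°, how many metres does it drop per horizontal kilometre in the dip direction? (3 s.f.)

213 m

drop per km = 1000 × tan 12° = 1000 × 0.2126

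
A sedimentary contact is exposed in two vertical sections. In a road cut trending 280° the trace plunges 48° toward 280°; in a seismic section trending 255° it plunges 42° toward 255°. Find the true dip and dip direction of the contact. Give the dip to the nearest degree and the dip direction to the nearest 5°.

Represent each trace as a vector plunging at its apparent dip toward its trend (east-north-up frame): v₁ = (-0.659, 0.116, -0.743), v₂ = (-0.718, -0.192, -0.669).
The plane normal is n = v₁ × v₂ ∝ (-0.221, 0.093, 0.210).
tan δ = √(n_x²+n_y²)/n_z = 0.239/0.210, so δ = 48.7°.
The horizontal component of n points toward azimuth atan2(n_x, n_y) = 293°, the dip direction.

true dip 49°, dip direction 295°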